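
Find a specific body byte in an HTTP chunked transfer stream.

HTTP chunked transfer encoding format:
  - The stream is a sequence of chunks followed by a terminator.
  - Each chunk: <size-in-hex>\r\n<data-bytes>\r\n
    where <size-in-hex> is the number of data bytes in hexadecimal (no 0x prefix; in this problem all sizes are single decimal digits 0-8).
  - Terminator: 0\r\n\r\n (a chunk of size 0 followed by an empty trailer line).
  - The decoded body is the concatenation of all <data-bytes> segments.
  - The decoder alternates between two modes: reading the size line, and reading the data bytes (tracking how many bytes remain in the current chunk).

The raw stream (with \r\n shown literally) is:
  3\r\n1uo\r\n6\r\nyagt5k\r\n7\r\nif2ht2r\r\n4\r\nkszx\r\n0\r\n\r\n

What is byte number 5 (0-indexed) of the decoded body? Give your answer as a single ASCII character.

Answer: g

Derivation:
Chunk 1: stream[0..1]='3' size=0x3=3, data at stream[3..6]='1uo' -> body[0..3], body so far='1uo'
Chunk 2: stream[8..9]='6' size=0x6=6, data at stream[11..17]='yagt5k' -> body[3..9], body so far='1uoyagt5k'
Chunk 3: stream[19..20]='7' size=0x7=7, data at stream[22..29]='if2ht2r' -> body[9..16], body so far='1uoyagt5kif2ht2r'
Chunk 4: stream[31..32]='4' size=0x4=4, data at stream[34..38]='kszx' -> body[16..20], body so far='1uoyagt5kif2ht2rkszx'
Chunk 5: stream[40..41]='0' size=0 (terminator). Final body='1uoyagt5kif2ht2rkszx' (20 bytes)
Body byte 5 = 'g'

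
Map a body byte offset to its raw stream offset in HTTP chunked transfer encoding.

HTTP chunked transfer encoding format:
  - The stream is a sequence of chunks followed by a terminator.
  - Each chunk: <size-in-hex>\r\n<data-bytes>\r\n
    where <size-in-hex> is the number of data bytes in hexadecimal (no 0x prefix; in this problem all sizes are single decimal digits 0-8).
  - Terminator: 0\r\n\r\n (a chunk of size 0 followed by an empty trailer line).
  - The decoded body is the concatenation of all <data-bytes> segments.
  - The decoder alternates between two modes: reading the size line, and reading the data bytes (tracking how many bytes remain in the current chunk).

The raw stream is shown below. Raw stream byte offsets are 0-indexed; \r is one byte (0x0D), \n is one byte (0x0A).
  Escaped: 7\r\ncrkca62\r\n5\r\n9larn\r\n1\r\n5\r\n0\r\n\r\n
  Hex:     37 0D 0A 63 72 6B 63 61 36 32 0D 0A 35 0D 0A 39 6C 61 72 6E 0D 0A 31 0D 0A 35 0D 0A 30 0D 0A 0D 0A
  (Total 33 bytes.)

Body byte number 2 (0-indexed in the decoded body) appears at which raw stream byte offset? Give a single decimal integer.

Chunk 1: stream[0..1]='7' size=0x7=7, data at stream[3..10]='crkca62' -> body[0..7], body so far='crkca62'
Chunk 2: stream[12..13]='5' size=0x5=5, data at stream[15..20]='9larn' -> body[7..12], body so far='crkca629larn'
Chunk 3: stream[22..23]='1' size=0x1=1, data at stream[25..26]='5' -> body[12..13], body so far='crkca629larn5'
Chunk 4: stream[28..29]='0' size=0 (terminator). Final body='crkca629larn5' (13 bytes)
Body byte 2 at stream offset 5

Answer: 5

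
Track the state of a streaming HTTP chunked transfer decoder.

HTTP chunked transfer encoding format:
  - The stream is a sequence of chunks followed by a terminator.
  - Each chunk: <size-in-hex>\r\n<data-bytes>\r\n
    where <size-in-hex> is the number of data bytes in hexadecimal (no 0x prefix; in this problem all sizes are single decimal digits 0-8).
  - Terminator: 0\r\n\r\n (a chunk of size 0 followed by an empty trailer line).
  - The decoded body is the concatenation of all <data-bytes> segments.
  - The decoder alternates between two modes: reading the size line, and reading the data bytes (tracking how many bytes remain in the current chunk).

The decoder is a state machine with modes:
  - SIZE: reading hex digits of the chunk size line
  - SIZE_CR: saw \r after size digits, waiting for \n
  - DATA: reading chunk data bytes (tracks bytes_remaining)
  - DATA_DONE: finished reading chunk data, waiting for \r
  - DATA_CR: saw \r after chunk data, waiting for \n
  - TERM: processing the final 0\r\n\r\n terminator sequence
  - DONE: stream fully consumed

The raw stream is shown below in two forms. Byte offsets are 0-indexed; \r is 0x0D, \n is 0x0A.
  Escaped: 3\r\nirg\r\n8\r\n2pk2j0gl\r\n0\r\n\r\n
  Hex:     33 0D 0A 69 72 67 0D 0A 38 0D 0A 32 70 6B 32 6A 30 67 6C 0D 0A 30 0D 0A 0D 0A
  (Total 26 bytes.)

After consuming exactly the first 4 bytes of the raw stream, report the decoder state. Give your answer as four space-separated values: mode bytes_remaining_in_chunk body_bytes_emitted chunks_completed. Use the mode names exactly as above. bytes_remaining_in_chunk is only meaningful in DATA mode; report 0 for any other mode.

Answer: DATA 2 1 0

Derivation:
Byte 0 = '3': mode=SIZE remaining=0 emitted=0 chunks_done=0
Byte 1 = 0x0D: mode=SIZE_CR remaining=0 emitted=0 chunks_done=0
Byte 2 = 0x0A: mode=DATA remaining=3 emitted=0 chunks_done=0
Byte 3 = 'i': mode=DATA remaining=2 emitted=1 chunks_done=0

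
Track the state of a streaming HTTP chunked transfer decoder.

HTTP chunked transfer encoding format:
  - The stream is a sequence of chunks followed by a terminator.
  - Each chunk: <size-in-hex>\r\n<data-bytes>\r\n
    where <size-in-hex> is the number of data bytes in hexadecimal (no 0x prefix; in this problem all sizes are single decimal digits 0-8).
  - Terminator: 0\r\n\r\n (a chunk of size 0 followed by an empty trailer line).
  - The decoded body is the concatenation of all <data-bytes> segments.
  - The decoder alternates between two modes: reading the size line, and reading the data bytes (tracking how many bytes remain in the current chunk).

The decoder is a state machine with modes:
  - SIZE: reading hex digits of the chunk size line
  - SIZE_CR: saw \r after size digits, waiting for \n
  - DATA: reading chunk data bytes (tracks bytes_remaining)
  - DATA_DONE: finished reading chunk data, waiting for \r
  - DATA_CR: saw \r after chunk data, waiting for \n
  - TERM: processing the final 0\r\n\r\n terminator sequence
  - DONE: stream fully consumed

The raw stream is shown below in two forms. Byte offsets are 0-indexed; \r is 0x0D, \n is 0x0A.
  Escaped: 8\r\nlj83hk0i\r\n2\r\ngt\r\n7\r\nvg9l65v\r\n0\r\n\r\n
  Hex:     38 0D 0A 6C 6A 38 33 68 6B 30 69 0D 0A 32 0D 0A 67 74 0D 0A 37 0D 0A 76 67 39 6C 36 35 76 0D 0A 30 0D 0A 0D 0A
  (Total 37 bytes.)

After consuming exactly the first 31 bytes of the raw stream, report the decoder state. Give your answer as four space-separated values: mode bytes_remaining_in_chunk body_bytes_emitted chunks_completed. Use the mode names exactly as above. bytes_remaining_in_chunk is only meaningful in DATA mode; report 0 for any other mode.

Answer: DATA_CR 0 17 2

Derivation:
Byte 0 = '8': mode=SIZE remaining=0 emitted=0 chunks_done=0
Byte 1 = 0x0D: mode=SIZE_CR remaining=0 emitted=0 chunks_done=0
Byte 2 = 0x0A: mode=DATA remaining=8 emitted=0 chunks_done=0
Byte 3 = 'l': mode=DATA remaining=7 emitted=1 chunks_done=0
Byte 4 = 'j': mode=DATA remaining=6 emitted=2 chunks_done=0
Byte 5 = '8': mode=DATA remaining=5 emitted=3 chunks_done=0
Byte 6 = '3': mode=DATA remaining=4 emitted=4 chunks_done=0
Byte 7 = 'h': mode=DATA remaining=3 emitted=5 chunks_done=0
Byte 8 = 'k': mode=DATA remaining=2 emitted=6 chunks_done=0
Byte 9 = '0': mode=DATA remaining=1 emitted=7 chunks_done=0
Byte 10 = 'i': mode=DATA_DONE remaining=0 emitted=8 chunks_done=0
Byte 11 = 0x0D: mode=DATA_CR remaining=0 emitted=8 chunks_done=0
Byte 12 = 0x0A: mode=SIZE remaining=0 emitted=8 chunks_done=1
Byte 13 = '2': mode=SIZE remaining=0 emitted=8 chunks_done=1
Byte 14 = 0x0D: mode=SIZE_CR remaining=0 emitted=8 chunks_done=1
Byte 15 = 0x0A: mode=DATA remaining=2 emitted=8 chunks_done=1
Byte 16 = 'g': mode=DATA remaining=1 emitted=9 chunks_done=1
Byte 17 = 't': mode=DATA_DONE remaining=0 emitted=10 chunks_done=1
Byte 18 = 0x0D: mode=DATA_CR remaining=0 emitted=10 chunks_done=1
Byte 19 = 0x0A: mode=SIZE remaining=0 emitted=10 chunks_done=2
Byte 20 = '7': mode=SIZE remaining=0 emitted=10 chunks_done=2
Byte 21 = 0x0D: mode=SIZE_CR remaining=0 emitted=10 chunks_done=2
Byte 22 = 0x0A: mode=DATA remaining=7 emitted=10 chunks_done=2
Byte 23 = 'v': mode=DATA remaining=6 emitted=11 chunks_done=2
Byte 24 = 'g': mode=DATA remaining=5 emitted=12 chunks_done=2
Byte 25 = '9': mode=DATA remaining=4 emitted=13 chunks_done=2
Byte 26 = 'l': mode=DATA remaining=3 emitted=14 chunks_done=2
Byte 27 = '6': mode=DATA remaining=2 emitted=15 chunks_done=2
Byte 28 = '5': mode=DATA remaining=1 emitted=16 chunks_done=2
Byte 29 = 'v': mode=DATA_DONE remaining=0 emitted=17 chunks_done=2
Byte 30 = 0x0D: mode=DATA_CR remaining=0 emitted=17 chunks_done=2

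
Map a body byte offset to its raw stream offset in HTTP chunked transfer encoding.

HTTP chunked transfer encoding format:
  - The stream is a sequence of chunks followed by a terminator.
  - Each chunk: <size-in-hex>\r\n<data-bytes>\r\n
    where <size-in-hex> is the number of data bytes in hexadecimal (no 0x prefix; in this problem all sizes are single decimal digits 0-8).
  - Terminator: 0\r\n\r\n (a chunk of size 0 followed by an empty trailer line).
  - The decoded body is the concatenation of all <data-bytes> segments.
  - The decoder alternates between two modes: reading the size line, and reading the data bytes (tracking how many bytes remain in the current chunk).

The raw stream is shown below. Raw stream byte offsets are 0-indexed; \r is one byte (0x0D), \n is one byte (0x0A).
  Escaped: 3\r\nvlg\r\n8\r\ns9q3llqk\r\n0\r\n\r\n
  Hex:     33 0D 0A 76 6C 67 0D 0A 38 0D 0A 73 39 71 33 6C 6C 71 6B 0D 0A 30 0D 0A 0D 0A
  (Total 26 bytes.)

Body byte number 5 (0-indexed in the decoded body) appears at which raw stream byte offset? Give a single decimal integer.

Answer: 13

Derivation:
Chunk 1: stream[0..1]='3' size=0x3=3, data at stream[3..6]='vlg' -> body[0..3], body so far='vlg'
Chunk 2: stream[8..9]='8' size=0x8=8, data at stream[11..19]='s9q3llqk' -> body[3..11], body so far='vlgs9q3llqk'
Chunk 3: stream[21..22]='0' size=0 (terminator). Final body='vlgs9q3llqk' (11 bytes)
Body byte 5 at stream offset 13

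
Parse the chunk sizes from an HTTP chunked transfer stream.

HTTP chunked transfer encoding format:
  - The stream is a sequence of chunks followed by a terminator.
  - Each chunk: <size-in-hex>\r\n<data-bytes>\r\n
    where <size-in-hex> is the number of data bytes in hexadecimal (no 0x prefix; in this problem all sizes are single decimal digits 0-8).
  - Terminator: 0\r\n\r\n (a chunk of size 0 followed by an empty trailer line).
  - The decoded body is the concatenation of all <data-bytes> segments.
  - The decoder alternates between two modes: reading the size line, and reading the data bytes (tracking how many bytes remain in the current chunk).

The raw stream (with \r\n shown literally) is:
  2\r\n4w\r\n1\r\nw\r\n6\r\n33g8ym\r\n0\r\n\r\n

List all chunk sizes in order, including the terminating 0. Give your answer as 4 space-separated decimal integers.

Answer: 2 1 6 0

Derivation:
Chunk 1: stream[0..1]='2' size=0x2=2, data at stream[3..5]='4w' -> body[0..2], body so far='4w'
Chunk 2: stream[7..8]='1' size=0x1=1, data at stream[10..11]='w' -> body[2..3], body so far='4ww'
Chunk 3: stream[13..14]='6' size=0x6=6, data at stream[16..22]='33g8ym' -> body[3..9], body so far='4ww33g8ym'
Chunk 4: stream[24..25]='0' size=0 (terminator). Final body='4ww33g8ym' (9 bytes)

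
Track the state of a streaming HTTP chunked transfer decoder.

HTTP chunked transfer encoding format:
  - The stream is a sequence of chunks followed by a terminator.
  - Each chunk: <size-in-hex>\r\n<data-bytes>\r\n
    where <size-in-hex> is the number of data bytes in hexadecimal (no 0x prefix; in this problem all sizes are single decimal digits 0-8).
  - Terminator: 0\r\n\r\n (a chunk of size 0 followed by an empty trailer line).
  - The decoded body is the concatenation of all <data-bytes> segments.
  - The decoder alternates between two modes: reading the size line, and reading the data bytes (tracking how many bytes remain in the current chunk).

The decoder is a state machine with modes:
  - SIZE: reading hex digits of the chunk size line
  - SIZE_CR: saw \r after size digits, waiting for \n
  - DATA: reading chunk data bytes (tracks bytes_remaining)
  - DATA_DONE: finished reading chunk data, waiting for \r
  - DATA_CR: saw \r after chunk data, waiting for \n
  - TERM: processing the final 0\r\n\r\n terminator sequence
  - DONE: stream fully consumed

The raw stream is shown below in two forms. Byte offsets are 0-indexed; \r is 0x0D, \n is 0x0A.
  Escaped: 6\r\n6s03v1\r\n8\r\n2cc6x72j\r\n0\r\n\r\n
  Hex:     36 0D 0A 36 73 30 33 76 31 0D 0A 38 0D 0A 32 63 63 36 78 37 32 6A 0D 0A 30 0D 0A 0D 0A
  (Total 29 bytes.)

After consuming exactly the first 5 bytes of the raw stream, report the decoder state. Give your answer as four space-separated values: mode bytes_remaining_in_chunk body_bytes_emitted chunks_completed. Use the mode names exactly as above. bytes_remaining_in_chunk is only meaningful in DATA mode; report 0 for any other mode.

Answer: DATA 4 2 0

Derivation:
Byte 0 = '6': mode=SIZE remaining=0 emitted=0 chunks_done=0
Byte 1 = 0x0D: mode=SIZE_CR remaining=0 emitted=0 chunks_done=0
Byte 2 = 0x0A: mode=DATA remaining=6 emitted=0 chunks_done=0
Byte 3 = '6': mode=DATA remaining=5 emitted=1 chunks_done=0
Byte 4 = 's': mode=DATA remaining=4 emitted=2 chunks_done=0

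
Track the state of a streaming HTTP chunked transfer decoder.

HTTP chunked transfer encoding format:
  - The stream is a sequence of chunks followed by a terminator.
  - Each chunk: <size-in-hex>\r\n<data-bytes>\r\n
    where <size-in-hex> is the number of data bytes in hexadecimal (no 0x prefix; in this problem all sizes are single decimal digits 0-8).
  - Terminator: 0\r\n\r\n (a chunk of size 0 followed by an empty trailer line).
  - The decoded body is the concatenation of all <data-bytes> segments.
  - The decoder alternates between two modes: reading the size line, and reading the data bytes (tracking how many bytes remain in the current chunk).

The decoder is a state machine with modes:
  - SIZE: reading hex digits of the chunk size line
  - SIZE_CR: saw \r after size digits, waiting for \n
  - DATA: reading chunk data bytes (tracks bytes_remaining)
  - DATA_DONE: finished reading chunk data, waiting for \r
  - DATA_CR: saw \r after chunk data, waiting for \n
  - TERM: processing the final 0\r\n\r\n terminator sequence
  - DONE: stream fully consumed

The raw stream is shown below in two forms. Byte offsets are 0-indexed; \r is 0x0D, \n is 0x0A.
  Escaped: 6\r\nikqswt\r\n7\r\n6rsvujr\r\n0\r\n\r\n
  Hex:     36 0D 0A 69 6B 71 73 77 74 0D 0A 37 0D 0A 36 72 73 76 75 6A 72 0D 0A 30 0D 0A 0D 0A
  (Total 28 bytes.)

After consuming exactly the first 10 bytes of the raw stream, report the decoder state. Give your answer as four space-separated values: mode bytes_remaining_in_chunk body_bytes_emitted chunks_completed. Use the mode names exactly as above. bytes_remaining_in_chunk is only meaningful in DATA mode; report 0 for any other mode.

Byte 0 = '6': mode=SIZE remaining=0 emitted=0 chunks_done=0
Byte 1 = 0x0D: mode=SIZE_CR remaining=0 emitted=0 chunks_done=0
Byte 2 = 0x0A: mode=DATA remaining=6 emitted=0 chunks_done=0
Byte 3 = 'i': mode=DATA remaining=5 emitted=1 chunks_done=0
Byte 4 = 'k': mode=DATA remaining=4 emitted=2 chunks_done=0
Byte 5 = 'q': mode=DATA remaining=3 emitted=3 chunks_done=0
Byte 6 = 's': mode=DATA remaining=2 emitted=4 chunks_done=0
Byte 7 = 'w': mode=DATA remaining=1 emitted=5 chunks_done=0
Byte 8 = 't': mode=DATA_DONE remaining=0 emitted=6 chunks_done=0
Byte 9 = 0x0D: mode=DATA_CR remaining=0 emitted=6 chunks_done=0

Answer: DATA_CR 0 6 0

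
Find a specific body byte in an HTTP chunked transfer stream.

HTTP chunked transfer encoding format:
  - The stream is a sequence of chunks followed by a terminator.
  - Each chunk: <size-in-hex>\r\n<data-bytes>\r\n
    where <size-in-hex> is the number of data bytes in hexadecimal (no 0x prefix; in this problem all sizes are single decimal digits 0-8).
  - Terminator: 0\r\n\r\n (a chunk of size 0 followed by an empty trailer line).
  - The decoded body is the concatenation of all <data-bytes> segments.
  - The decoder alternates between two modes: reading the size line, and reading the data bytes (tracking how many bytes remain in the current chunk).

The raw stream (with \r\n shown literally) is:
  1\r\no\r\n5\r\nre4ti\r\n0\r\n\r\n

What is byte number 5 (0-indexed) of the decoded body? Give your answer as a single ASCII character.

Answer: i

Derivation:
Chunk 1: stream[0..1]='1' size=0x1=1, data at stream[3..4]='o' -> body[0..1], body so far='o'
Chunk 2: stream[6..7]='5' size=0x5=5, data at stream[9..14]='re4ti' -> body[1..6], body so far='ore4ti'
Chunk 3: stream[16..17]='0' size=0 (terminator). Final body='ore4ti' (6 bytes)
Body byte 5 = 'i'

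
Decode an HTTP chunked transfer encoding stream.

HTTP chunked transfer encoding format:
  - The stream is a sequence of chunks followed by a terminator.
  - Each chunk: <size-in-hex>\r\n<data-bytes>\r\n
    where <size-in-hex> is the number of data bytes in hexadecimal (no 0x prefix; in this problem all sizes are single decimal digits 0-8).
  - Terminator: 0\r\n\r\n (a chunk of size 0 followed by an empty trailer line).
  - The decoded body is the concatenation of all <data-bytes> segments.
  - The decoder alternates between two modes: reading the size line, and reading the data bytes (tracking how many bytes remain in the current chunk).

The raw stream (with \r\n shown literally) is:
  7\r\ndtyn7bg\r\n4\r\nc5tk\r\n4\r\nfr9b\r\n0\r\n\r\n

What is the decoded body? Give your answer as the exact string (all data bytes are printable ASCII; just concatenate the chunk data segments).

Answer: dtyn7bgc5tkfr9b

Derivation:
Chunk 1: stream[0..1]='7' size=0x7=7, data at stream[3..10]='dtyn7bg' -> body[0..7], body so far='dtyn7bg'
Chunk 2: stream[12..13]='4' size=0x4=4, data at stream[15..19]='c5tk' -> body[7..11], body so far='dtyn7bgc5tk'
Chunk 3: stream[21..22]='4' size=0x4=4, data at stream[24..28]='fr9b' -> body[11..15], body so far='dtyn7bgc5tkfr9b'
Chunk 4: stream[30..31]='0' size=0 (terminator). Final body='dtyn7bgc5tkfr9b' (15 bytes)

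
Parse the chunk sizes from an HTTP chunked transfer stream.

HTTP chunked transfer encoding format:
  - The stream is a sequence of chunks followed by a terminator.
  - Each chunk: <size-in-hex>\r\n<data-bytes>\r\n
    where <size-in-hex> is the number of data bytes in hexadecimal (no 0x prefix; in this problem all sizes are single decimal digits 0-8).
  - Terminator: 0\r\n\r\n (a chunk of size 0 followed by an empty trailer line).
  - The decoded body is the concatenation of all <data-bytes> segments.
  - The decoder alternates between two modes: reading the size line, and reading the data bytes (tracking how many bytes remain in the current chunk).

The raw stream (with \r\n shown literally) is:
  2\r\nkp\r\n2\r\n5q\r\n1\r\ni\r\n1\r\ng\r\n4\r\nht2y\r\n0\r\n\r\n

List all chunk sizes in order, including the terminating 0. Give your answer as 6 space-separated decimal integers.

Answer: 2 2 1 1 4 0

Derivation:
Chunk 1: stream[0..1]='2' size=0x2=2, data at stream[3..5]='kp' -> body[0..2], body so far='kp'
Chunk 2: stream[7..8]='2' size=0x2=2, data at stream[10..12]='5q' -> body[2..4], body so far='kp5q'
Chunk 3: stream[14..15]='1' size=0x1=1, data at stream[17..18]='i' -> body[4..5], body so far='kp5qi'
Chunk 4: stream[20..21]='1' size=0x1=1, data at stream[23..24]='g' -> body[5..6], body so far='kp5qig'
Chunk 5: stream[26..27]='4' size=0x4=4, data at stream[29..33]='ht2y' -> body[6..10], body so far='kp5qight2y'
Chunk 6: stream[35..36]='0' size=0 (terminator). Final body='kp5qight2y' (10 bytes)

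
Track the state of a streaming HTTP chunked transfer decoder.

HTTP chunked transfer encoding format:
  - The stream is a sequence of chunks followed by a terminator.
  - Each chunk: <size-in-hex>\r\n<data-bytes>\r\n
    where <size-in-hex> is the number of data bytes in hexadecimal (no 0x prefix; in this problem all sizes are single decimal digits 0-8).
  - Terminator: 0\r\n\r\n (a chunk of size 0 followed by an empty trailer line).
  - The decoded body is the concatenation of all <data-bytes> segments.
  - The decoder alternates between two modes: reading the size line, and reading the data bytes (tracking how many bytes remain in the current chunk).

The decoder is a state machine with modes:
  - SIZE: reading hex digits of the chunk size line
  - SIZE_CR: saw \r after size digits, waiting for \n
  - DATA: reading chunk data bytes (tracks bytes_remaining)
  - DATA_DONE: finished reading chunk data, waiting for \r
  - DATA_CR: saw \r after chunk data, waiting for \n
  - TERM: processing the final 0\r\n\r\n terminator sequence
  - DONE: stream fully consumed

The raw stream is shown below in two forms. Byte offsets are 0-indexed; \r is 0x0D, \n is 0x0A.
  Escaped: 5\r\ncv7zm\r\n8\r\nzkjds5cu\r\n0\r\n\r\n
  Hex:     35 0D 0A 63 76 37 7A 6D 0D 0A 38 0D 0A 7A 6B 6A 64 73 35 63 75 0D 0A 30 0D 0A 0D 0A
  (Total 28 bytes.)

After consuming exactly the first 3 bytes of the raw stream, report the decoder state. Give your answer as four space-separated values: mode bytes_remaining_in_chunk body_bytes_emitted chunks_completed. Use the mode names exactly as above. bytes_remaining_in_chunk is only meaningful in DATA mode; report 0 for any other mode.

Answer: DATA 5 0 0

Derivation:
Byte 0 = '5': mode=SIZE remaining=0 emitted=0 chunks_done=0
Byte 1 = 0x0D: mode=SIZE_CR remaining=0 emitted=0 chunks_done=0
Byte 2 = 0x0A: mode=DATA remaining=5 emitted=0 chunks_done=0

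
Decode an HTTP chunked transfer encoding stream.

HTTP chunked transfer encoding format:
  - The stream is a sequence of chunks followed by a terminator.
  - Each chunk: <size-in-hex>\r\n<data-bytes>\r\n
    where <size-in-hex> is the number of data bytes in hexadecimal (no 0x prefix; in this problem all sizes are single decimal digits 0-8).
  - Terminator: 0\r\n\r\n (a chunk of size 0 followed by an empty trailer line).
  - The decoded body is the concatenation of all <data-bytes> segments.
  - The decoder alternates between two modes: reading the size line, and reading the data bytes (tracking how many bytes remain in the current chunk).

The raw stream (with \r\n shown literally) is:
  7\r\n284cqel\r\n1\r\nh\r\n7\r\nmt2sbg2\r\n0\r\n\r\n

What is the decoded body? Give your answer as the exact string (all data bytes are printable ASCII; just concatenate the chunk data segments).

Answer: 284cqelhmt2sbg2

Derivation:
Chunk 1: stream[0..1]='7' size=0x7=7, data at stream[3..10]='284cqel' -> body[0..7], body so far='284cqel'
Chunk 2: stream[12..13]='1' size=0x1=1, data at stream[15..16]='h' -> body[7..8], body so far='284cqelh'
Chunk 3: stream[18..19]='7' size=0x7=7, data at stream[21..28]='mt2sbg2' -> body[8..15], body so far='284cqelhmt2sbg2'
Chunk 4: stream[30..31]='0' size=0 (terminator). Final body='284cqelhmt2sbg2' (15 bytes)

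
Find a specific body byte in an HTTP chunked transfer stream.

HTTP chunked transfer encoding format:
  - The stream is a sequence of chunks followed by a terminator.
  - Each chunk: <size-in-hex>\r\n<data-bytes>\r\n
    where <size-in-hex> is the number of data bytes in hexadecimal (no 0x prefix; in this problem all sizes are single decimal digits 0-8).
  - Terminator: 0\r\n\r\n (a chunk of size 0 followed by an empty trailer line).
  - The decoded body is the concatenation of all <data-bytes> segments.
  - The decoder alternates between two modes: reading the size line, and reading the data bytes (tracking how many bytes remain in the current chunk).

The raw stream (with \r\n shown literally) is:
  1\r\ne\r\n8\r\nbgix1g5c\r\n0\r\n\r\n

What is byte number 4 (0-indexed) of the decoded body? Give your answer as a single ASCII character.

Answer: x

Derivation:
Chunk 1: stream[0..1]='1' size=0x1=1, data at stream[3..4]='e' -> body[0..1], body so far='e'
Chunk 2: stream[6..7]='8' size=0x8=8, data at stream[9..17]='bgix1g5c' -> body[1..9], body so far='ebgix1g5c'
Chunk 3: stream[19..20]='0' size=0 (terminator). Final body='ebgix1g5c' (9 bytes)
Body byte 4 = 'x'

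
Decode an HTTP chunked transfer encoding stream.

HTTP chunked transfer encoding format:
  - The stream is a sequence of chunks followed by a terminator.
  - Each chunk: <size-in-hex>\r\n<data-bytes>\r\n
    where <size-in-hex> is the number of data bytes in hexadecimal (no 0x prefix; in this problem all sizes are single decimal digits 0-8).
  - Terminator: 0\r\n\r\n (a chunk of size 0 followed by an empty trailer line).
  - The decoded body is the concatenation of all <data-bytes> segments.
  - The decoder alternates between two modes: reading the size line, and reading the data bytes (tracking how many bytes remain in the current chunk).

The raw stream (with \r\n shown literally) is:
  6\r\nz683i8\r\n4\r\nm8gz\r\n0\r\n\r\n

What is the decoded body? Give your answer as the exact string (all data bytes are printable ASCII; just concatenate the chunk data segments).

Answer: z683i8m8gz

Derivation:
Chunk 1: stream[0..1]='6' size=0x6=6, data at stream[3..9]='z683i8' -> body[0..6], body so far='z683i8'
Chunk 2: stream[11..12]='4' size=0x4=4, data at stream[14..18]='m8gz' -> body[6..10], body so far='z683i8m8gz'
Chunk 3: stream[20..21]='0' size=0 (terminator). Final body='z683i8m8gz' (10 bytes)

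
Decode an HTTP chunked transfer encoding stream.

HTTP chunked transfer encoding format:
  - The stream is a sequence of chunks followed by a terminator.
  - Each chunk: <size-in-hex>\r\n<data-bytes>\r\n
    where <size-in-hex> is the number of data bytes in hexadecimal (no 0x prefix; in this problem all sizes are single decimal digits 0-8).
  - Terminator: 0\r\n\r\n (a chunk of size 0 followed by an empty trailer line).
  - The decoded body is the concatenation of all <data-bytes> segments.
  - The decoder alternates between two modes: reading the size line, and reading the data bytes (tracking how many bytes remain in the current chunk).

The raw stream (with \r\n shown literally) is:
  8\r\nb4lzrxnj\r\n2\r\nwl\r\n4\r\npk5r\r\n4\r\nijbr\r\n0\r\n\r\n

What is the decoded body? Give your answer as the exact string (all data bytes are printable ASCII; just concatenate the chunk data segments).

Chunk 1: stream[0..1]='8' size=0x8=8, data at stream[3..11]='b4lzrxnj' -> body[0..8], body so far='b4lzrxnj'
Chunk 2: stream[13..14]='2' size=0x2=2, data at stream[16..18]='wl' -> body[8..10], body so far='b4lzrxnjwl'
Chunk 3: stream[20..21]='4' size=0x4=4, data at stream[23..27]='pk5r' -> body[10..14], body so far='b4lzrxnjwlpk5r'
Chunk 4: stream[29..30]='4' size=0x4=4, data at stream[32..36]='ijbr' -> body[14..18], body so far='b4lzrxnjwlpk5rijbr'
Chunk 5: stream[38..39]='0' size=0 (terminator). Final body='b4lzrxnjwlpk5rijbr' (18 bytes)

Answer: b4lzrxnjwlpk5rijbr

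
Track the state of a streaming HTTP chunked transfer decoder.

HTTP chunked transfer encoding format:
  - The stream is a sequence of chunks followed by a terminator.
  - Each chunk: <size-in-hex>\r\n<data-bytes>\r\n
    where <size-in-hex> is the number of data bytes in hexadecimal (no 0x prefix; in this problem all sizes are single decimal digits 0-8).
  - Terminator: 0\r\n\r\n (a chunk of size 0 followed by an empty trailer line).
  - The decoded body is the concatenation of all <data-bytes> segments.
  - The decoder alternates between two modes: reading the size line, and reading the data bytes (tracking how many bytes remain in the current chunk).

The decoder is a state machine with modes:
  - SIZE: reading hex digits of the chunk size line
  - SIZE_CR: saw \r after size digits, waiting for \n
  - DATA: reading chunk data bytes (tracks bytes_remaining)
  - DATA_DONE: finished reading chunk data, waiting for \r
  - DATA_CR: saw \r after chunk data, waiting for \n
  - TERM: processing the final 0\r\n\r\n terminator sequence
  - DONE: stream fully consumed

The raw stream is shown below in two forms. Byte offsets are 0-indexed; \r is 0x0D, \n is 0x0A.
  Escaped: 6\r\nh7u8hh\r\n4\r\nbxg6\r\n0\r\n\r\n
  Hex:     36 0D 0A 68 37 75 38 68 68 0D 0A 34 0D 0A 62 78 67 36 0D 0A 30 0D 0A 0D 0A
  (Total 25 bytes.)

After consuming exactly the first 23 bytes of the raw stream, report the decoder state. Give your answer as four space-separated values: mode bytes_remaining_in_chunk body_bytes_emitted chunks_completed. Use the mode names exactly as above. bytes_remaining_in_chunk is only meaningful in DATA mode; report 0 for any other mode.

Answer: TERM 0 10 2

Derivation:
Byte 0 = '6': mode=SIZE remaining=0 emitted=0 chunks_done=0
Byte 1 = 0x0D: mode=SIZE_CR remaining=0 emitted=0 chunks_done=0
Byte 2 = 0x0A: mode=DATA remaining=6 emitted=0 chunks_done=0
Byte 3 = 'h': mode=DATA remaining=5 emitted=1 chunks_done=0
Byte 4 = '7': mode=DATA remaining=4 emitted=2 chunks_done=0
Byte 5 = 'u': mode=DATA remaining=3 emitted=3 chunks_done=0
Byte 6 = '8': mode=DATA remaining=2 emitted=4 chunks_done=0
Byte 7 = 'h': mode=DATA remaining=1 emitted=5 chunks_done=0
Byte 8 = 'h': mode=DATA_DONE remaining=0 emitted=6 chunks_done=0
Byte 9 = 0x0D: mode=DATA_CR remaining=0 emitted=6 chunks_done=0
Byte 10 = 0x0A: mode=SIZE remaining=0 emitted=6 chunks_done=1
Byte 11 = '4': mode=SIZE remaining=0 emitted=6 chunks_done=1
Byte 12 = 0x0D: mode=SIZE_CR remaining=0 emitted=6 chunks_done=1
Byte 13 = 0x0A: mode=DATA remaining=4 emitted=6 chunks_done=1
Byte 14 = 'b': mode=DATA remaining=3 emitted=7 chunks_done=1
Byte 15 = 'x': mode=DATA remaining=2 emitted=8 chunks_done=1
Byte 16 = 'g': mode=DATA remaining=1 emitted=9 chunks_done=1
Byte 17 = '6': mode=DATA_DONE remaining=0 emitted=10 chunks_done=1
Byte 18 = 0x0D: mode=DATA_CR remaining=0 emitted=10 chunks_done=1
Byte 19 = 0x0A: mode=SIZE remaining=0 emitted=10 chunks_done=2
Byte 20 = '0': mode=SIZE remaining=0 emitted=10 chunks_done=2
Byte 21 = 0x0D: mode=SIZE_CR remaining=0 emitted=10 chunks_done=2
Byte 22 = 0x0A: mode=TERM remaining=0 emitted=10 chunks_done=2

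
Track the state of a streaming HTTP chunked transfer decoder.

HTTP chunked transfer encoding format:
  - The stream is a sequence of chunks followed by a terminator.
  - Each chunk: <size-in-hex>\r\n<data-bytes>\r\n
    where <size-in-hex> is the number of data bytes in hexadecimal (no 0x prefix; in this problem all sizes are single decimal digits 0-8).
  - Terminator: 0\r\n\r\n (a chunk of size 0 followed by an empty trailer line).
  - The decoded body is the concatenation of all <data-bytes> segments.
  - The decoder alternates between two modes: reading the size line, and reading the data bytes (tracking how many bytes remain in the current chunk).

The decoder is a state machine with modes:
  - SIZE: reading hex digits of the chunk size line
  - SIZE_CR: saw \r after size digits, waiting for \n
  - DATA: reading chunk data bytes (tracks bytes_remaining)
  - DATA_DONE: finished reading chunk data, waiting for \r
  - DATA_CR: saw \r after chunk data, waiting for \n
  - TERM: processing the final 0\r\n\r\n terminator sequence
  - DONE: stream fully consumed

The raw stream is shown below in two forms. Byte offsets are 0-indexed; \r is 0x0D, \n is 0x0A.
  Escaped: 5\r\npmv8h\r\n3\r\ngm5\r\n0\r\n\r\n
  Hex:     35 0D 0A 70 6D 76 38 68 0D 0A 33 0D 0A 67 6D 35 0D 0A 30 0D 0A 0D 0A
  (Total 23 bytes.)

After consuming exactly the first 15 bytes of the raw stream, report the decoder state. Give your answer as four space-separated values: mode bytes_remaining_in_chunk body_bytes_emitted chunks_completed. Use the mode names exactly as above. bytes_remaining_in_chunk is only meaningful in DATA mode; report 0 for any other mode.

Answer: DATA 1 7 1

Derivation:
Byte 0 = '5': mode=SIZE remaining=0 emitted=0 chunks_done=0
Byte 1 = 0x0D: mode=SIZE_CR remaining=0 emitted=0 chunks_done=0
Byte 2 = 0x0A: mode=DATA remaining=5 emitted=0 chunks_done=0
Byte 3 = 'p': mode=DATA remaining=4 emitted=1 chunks_done=0
Byte 4 = 'm': mode=DATA remaining=3 emitted=2 chunks_done=0
Byte 5 = 'v': mode=DATA remaining=2 emitted=3 chunks_done=0
Byte 6 = '8': mode=DATA remaining=1 emitted=4 chunks_done=0
Byte 7 = 'h': mode=DATA_DONE remaining=0 emitted=5 chunks_done=0
Byte 8 = 0x0D: mode=DATA_CR remaining=0 emitted=5 chunks_done=0
Byte 9 = 0x0A: mode=SIZE remaining=0 emitted=5 chunks_done=1
Byte 10 = '3': mode=SIZE remaining=0 emitted=5 chunks_done=1
Byte 11 = 0x0D: mode=SIZE_CR remaining=0 emitted=5 chunks_done=1
Byte 12 = 0x0A: mode=DATA remaining=3 emitted=5 chunks_done=1
Byte 13 = 'g': mode=DATA remaining=2 emitted=6 chunks_done=1
Byte 14 = 'm': mode=DATA remaining=1 emitted=7 chunks_done=1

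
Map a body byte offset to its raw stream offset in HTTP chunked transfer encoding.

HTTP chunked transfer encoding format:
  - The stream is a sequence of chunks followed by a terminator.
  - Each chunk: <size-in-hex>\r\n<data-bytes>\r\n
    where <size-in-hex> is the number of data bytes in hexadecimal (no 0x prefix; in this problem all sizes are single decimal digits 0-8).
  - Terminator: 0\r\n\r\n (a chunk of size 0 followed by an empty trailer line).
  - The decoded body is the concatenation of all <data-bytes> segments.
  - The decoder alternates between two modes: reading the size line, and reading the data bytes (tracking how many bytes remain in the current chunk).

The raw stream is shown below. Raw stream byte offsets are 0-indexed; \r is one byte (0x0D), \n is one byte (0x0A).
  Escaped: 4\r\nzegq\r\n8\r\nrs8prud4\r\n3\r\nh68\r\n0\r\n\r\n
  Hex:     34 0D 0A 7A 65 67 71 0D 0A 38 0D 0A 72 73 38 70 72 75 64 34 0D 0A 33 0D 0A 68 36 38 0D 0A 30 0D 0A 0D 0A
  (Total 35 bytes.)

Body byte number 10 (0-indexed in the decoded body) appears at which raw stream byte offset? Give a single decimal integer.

Chunk 1: stream[0..1]='4' size=0x4=4, data at stream[3..7]='zegq' -> body[0..4], body so far='zegq'
Chunk 2: stream[9..10]='8' size=0x8=8, data at stream[12..20]='rs8prud4' -> body[4..12], body so far='zegqrs8prud4'
Chunk 3: stream[22..23]='3' size=0x3=3, data at stream[25..28]='h68' -> body[12..15], body so far='zegqrs8prud4h68'
Chunk 4: stream[30..31]='0' size=0 (terminator). Final body='zegqrs8prud4h68' (15 bytes)
Body byte 10 at stream offset 18

Answer: 18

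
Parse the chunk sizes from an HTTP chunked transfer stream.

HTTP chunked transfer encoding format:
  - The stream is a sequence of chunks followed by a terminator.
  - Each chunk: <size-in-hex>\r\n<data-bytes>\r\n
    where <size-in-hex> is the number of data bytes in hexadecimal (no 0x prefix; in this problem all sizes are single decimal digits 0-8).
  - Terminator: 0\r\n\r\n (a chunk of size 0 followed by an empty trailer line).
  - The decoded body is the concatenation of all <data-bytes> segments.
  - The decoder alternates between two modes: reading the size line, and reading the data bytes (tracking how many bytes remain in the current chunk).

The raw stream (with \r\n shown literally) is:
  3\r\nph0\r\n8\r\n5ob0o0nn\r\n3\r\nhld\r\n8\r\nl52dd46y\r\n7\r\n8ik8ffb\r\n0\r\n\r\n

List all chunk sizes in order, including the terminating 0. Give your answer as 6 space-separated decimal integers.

Chunk 1: stream[0..1]='3' size=0x3=3, data at stream[3..6]='ph0' -> body[0..3], body so far='ph0'
Chunk 2: stream[8..9]='8' size=0x8=8, data at stream[11..19]='5ob0o0nn' -> body[3..11], body so far='ph05ob0o0nn'
Chunk 3: stream[21..22]='3' size=0x3=3, data at stream[24..27]='hld' -> body[11..14], body so far='ph05ob0o0nnhld'
Chunk 4: stream[29..30]='8' size=0x8=8, data at stream[32..40]='l52dd46y' -> body[14..22], body so far='ph05ob0o0nnhldl52dd46y'
Chunk 5: stream[42..43]='7' size=0x7=7, data at stream[45..52]='8ik8ffb' -> body[22..29], body so far='ph05ob0o0nnhldl52dd46y8ik8ffb'
Chunk 6: stream[54..55]='0' size=0 (terminator). Final body='ph05ob0o0nnhldl52dd46y8ik8ffb' (29 bytes)

Answer: 3 8 3 8 7 0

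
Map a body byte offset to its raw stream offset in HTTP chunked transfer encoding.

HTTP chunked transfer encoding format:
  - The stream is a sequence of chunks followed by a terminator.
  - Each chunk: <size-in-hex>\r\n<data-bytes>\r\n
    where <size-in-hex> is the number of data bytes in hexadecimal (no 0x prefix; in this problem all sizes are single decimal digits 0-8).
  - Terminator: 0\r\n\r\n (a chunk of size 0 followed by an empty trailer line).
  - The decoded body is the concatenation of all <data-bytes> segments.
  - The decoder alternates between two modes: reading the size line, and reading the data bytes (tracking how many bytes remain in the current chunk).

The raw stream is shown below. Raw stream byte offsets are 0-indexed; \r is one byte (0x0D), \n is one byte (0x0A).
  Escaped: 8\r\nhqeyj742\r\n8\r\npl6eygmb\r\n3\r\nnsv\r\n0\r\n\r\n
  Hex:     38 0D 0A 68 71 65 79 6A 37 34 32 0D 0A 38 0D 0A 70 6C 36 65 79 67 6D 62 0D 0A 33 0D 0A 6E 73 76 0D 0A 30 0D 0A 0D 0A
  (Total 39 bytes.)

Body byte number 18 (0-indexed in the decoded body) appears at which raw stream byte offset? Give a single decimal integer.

Chunk 1: stream[0..1]='8' size=0x8=8, data at stream[3..11]='hqeyj742' -> body[0..8], body so far='hqeyj742'
Chunk 2: stream[13..14]='8' size=0x8=8, data at stream[16..24]='pl6eygmb' -> body[8..16], body so far='hqeyj742pl6eygmb'
Chunk 3: stream[26..27]='3' size=0x3=3, data at stream[29..32]='nsv' -> body[16..19], body so far='hqeyj742pl6eygmbnsv'
Chunk 4: stream[34..35]='0' size=0 (terminator). Final body='hqeyj742pl6eygmbnsv' (19 bytes)
Body byte 18 at stream offset 31

Answer: 31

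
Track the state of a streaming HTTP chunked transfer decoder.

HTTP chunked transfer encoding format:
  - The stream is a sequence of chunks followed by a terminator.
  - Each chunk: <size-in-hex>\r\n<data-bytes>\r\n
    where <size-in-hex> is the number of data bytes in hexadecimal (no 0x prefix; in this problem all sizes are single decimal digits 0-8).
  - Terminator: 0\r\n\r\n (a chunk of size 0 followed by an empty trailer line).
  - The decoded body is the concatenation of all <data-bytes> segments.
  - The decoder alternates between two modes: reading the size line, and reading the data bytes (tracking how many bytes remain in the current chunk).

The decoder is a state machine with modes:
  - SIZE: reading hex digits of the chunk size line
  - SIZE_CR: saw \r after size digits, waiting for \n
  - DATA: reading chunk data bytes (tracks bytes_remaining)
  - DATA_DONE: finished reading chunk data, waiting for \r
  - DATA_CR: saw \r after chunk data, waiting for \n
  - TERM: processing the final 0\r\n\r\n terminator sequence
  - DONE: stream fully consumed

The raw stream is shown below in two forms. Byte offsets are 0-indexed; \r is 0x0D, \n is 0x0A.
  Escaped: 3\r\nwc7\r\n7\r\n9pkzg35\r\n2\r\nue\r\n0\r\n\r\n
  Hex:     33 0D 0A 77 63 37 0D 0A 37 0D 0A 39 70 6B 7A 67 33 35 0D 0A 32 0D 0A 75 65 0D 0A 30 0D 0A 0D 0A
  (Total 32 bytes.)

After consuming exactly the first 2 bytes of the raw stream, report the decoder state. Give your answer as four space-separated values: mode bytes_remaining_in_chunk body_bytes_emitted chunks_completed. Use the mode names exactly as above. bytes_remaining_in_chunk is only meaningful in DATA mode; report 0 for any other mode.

Byte 0 = '3': mode=SIZE remaining=0 emitted=0 chunks_done=0
Byte 1 = 0x0D: mode=SIZE_CR remaining=0 emitted=0 chunks_done=0

Answer: SIZE_CR 0 0 0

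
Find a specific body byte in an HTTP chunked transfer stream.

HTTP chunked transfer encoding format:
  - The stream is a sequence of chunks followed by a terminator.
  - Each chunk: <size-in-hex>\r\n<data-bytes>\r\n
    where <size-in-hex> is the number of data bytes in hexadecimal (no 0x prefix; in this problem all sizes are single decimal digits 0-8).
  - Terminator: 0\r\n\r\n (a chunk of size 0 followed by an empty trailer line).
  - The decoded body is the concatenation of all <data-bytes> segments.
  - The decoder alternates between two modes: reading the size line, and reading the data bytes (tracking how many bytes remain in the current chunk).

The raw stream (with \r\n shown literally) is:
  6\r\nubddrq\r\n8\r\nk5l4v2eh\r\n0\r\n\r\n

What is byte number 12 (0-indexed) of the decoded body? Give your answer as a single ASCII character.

Chunk 1: stream[0..1]='6' size=0x6=6, data at stream[3..9]='ubddrq' -> body[0..6], body so far='ubddrq'
Chunk 2: stream[11..12]='8' size=0x8=8, data at stream[14..22]='k5l4v2eh' -> body[6..14], body so far='ubddrqk5l4v2eh'
Chunk 3: stream[24..25]='0' size=0 (terminator). Final body='ubddrqk5l4v2eh' (14 bytes)
Body byte 12 = 'e'

Answer: e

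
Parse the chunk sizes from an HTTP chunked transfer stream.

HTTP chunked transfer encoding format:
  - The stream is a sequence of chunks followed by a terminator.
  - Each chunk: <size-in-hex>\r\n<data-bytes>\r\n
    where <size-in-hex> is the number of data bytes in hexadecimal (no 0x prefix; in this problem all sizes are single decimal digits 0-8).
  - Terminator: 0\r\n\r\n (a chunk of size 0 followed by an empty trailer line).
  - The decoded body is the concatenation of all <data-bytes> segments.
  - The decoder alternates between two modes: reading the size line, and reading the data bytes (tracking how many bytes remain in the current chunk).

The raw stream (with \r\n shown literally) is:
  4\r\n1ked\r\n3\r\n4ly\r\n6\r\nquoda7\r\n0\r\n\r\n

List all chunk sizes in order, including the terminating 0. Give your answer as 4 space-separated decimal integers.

Chunk 1: stream[0..1]='4' size=0x4=4, data at stream[3..7]='1ked' -> body[0..4], body so far='1ked'
Chunk 2: stream[9..10]='3' size=0x3=3, data at stream[12..15]='4ly' -> body[4..7], body so far='1ked4ly'
Chunk 3: stream[17..18]='6' size=0x6=6, data at stream[20..26]='quoda7' -> body[7..13], body so far='1ked4lyquoda7'
Chunk 4: stream[28..29]='0' size=0 (terminator). Final body='1ked4lyquoda7' (13 bytes)

Answer: 4 3 6 0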